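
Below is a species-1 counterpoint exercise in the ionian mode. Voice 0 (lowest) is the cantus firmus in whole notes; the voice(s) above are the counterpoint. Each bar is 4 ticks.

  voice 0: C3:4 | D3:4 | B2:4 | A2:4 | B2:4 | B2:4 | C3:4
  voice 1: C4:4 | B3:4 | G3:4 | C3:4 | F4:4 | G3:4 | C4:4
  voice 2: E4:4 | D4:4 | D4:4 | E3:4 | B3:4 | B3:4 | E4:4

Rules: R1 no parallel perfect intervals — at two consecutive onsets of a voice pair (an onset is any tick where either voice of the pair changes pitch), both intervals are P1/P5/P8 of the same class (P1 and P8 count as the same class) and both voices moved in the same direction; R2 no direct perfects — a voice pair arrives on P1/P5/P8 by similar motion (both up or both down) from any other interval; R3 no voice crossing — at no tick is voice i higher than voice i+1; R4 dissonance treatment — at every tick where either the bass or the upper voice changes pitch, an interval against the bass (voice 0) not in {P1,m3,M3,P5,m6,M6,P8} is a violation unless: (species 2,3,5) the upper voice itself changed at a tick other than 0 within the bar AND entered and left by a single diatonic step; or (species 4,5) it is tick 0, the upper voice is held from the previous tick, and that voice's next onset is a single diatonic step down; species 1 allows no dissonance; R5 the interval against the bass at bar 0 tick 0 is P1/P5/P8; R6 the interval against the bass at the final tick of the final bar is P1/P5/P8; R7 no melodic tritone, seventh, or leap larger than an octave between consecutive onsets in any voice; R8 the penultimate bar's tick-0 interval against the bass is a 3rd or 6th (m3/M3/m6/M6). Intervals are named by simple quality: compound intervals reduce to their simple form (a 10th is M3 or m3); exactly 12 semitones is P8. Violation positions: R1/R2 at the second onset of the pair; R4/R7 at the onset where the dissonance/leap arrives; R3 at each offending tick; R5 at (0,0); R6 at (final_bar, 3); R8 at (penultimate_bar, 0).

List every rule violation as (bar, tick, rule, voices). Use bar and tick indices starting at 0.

bar 0: v0=C3 v1=C4 v2=E4 downbeat M3
bar 1: v0=D3 v1=B3 v2=D4 downbeat P8
bar 2: v0=B2 v1=G3 v2=D4 downbeat m3
bar 3: v0=A2 v1=C3 v2=E3 downbeat P5
bar 4: v0=B2 v1=F4 v2=B3 downbeat P8
bar 5: v0=B2 v1=G3 v2=B3 downbeat P8
bar 6: v0=C3 v1=C4 v2=E4 downbeat M3
  -> R5 @ bar 0 tick 0 v(0, 2): opens on M3
  -> R2 @ bar 3 tick 0 v(0, 2): B2/D4 m3 -> A2/E3 P5 similar
  -> R7 @ bar 3 tick 0 v(2,): D4->E3 leap 10st
  -> R2 @ bar 4 tick 0 v(0, 2): A2/E3 P5 -> B2/B3 P8 similar
  -> R3 @ bar 4 tick 0 v(1, 2): F4 above B3
  -> R4 @ bar 4 tick 0 v(0, 1): B2/F4 TT untreated
  -> R7 @ bar 4 tick 0 v(1,): C3->F4 leap 17st
  -> R3 @ bar 4 tick 1 v(1, 2): F4 above B3
  -> R3 @ bar 4 tick 2 v(1, 2): F4 above B3
  -> R3 @ bar 4 tick 3 v(1, 2): F4 above B3
  -> R7 @ bar 5 tick 0 v(1,): F4->G3 leap 10st
  -> R8 @ bar 5 tick 0 v(0, 2): penult P8 not 3rd/6th
  -> R2 @ bar 6 tick 0 v(0, 1): B2/G3 m6 -> C3/C4 P8 similar
  -> R6 @ bar 6 tick 3 v(0, 2): closes on M3

(0, 0, R5, (0, 2))
(3, 0, R2, (0, 2))
(3, 0, R7, (2,))
(4, 0, R2, (0, 2))
(4, 0, R3, (1, 2))
(4, 0, R4, (0, 1))
(4, 0, R7, (1,))
(4, 1, R3, (1, 2))
(4, 2, R3, (1, 2))
(4, 3, R3, (1, 2))
(5, 0, R7, (1,))
(5, 0, R8, (0, 2))
(6, 0, R2, (0, 1))
(6, 3, R6, (0, 2))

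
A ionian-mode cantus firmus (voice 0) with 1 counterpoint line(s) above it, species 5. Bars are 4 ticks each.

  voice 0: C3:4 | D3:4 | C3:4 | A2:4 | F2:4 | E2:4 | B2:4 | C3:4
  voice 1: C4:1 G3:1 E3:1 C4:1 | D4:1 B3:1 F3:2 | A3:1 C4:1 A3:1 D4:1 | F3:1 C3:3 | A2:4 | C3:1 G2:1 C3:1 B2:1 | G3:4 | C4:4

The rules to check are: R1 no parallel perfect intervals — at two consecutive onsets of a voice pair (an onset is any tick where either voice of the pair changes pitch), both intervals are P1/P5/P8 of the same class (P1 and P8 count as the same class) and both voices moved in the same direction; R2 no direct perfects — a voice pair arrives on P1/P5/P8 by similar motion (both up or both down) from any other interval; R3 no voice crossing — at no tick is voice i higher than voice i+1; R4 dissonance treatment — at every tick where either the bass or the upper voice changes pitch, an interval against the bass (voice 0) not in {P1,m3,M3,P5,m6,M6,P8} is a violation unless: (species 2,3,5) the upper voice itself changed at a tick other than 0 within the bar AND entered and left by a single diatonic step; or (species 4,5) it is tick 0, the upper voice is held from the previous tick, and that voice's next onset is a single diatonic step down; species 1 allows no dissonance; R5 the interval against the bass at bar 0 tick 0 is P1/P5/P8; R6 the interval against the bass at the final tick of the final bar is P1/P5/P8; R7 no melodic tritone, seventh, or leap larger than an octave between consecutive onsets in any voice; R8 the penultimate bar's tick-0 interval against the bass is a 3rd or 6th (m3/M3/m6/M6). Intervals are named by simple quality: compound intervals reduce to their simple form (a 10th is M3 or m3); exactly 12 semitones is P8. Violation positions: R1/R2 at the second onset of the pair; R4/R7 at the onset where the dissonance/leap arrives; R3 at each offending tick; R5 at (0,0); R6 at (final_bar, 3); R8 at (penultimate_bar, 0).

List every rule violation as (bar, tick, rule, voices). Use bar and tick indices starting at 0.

(1, 0, R1, (0, 1))
(1, 2, R7, (1,))
(2, 3, R4, (0, 1))
(7, 0, R2, (0, 1))

bar 0: v0=C3 v1=C4 downbeat P8
bar 1: v0=D3 v1=D4 downbeat P8
bar 2: v0=C3 v1=A3 downbeat M6
bar 3: v0=A2 v1=F3 downbeat m6
bar 4: v0=F2 v1=A2 downbeat M3
bar 5: v0=E2 v1=C3 downbeat m6
bar 6: v0=B2 v1=G3 downbeat m6
bar 7: v0=C3 v1=C4 downbeat P8
  -> R1 @ bar 1 tick 0 v(0, 1): C3/C4 P8 -> D3/D4 P8 similar
  -> R7 @ bar 1 tick 2 v(1,): B3->F3 leap 6st
  -> R4 @ bar 2 tick 3 v(0, 1): C3/D4 M2 untreated
  -> R2 @ bar 7 tick 0 v(0, 1): B2/G3 m6 -> C3/C4 P8 similar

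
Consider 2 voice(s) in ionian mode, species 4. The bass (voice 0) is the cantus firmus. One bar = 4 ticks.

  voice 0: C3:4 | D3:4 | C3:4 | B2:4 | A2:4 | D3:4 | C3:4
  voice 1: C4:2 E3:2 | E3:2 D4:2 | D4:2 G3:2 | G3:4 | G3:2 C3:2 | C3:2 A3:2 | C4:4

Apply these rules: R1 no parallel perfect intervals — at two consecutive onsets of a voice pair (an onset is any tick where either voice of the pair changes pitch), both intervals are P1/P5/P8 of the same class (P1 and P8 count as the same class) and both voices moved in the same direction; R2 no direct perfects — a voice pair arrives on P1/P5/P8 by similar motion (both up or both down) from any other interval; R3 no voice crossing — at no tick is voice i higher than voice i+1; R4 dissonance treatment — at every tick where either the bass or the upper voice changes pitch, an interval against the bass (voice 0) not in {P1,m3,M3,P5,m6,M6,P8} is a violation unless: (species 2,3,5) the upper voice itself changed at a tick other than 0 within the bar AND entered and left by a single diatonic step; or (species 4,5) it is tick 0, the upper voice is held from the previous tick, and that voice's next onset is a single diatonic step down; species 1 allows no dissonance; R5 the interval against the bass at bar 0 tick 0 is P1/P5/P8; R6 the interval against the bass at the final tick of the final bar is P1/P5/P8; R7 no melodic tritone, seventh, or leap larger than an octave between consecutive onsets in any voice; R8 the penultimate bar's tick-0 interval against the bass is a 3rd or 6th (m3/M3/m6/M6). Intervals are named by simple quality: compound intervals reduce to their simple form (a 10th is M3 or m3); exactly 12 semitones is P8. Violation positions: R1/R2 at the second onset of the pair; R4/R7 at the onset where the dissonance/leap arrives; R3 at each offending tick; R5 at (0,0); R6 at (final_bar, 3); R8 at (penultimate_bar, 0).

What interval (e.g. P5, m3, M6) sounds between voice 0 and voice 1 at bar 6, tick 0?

voice 0=C3 voice 1=C4 -> P8

P8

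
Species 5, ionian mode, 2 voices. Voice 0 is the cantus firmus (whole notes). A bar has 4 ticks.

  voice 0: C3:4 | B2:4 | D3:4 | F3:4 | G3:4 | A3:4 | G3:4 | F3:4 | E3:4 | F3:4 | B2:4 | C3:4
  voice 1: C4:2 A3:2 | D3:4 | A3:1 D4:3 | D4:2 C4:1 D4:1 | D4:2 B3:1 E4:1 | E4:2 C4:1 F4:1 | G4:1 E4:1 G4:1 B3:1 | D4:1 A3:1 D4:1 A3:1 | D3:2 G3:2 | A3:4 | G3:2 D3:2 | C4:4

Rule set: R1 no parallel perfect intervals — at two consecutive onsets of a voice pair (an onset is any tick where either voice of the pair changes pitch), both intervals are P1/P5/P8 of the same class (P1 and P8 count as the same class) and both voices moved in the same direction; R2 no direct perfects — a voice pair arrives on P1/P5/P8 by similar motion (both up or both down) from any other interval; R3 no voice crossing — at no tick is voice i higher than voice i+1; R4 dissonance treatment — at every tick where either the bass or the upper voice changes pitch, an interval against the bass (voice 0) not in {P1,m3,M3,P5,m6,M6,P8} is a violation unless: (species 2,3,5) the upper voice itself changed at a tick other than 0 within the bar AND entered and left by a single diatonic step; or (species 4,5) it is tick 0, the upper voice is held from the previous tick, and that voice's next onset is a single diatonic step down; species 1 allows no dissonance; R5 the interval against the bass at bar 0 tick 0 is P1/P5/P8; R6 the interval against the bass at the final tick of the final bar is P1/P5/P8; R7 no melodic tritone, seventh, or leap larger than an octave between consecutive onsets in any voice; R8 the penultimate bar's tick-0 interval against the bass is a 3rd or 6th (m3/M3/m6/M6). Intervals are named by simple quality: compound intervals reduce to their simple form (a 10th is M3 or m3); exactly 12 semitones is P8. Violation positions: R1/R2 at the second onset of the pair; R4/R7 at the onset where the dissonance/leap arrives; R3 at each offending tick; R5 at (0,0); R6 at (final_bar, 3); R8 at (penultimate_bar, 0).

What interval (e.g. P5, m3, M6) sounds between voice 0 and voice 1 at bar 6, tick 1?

voice 0=G3 voice 1=E4 -> M6

M6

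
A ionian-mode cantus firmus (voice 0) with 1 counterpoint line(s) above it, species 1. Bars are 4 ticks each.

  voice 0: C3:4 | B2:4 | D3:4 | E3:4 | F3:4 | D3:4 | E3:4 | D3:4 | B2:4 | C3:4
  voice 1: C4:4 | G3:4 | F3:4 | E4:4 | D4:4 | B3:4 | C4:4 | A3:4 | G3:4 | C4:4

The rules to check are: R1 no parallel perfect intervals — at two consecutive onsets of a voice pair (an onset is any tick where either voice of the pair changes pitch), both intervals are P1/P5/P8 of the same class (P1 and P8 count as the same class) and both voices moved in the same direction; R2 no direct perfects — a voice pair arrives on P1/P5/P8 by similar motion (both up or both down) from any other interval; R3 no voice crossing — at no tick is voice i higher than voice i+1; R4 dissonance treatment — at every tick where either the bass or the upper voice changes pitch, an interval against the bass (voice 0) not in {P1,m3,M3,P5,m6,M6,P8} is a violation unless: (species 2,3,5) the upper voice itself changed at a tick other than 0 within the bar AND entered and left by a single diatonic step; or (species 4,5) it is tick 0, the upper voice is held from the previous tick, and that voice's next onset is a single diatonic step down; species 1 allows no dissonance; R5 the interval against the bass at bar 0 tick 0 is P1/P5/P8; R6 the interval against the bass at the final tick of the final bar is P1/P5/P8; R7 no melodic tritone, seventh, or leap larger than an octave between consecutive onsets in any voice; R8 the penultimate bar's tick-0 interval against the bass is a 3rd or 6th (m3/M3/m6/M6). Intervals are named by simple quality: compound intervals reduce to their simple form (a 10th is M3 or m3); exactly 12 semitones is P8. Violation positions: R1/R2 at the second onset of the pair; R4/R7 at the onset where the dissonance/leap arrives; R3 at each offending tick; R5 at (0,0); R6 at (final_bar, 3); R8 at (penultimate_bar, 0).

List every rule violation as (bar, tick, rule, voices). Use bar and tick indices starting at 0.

(3, 0, R2, (0, 1))
(3, 0, R7, (1,))
(7, 0, R2, (0, 1))
(9, 0, R2, (0, 1))

bar 0: v0=C3 v1=C4 downbeat P8
bar 1: v0=B2 v1=G3 downbeat m6
bar 2: v0=D3 v1=F3 downbeat m3
bar 3: v0=E3 v1=E4 downbeat P8
bar 4: v0=F3 v1=D4 downbeat M6
bar 5: v0=D3 v1=B3 downbeat M6
bar 6: v0=E3 v1=C4 downbeat m6
bar 7: v0=D3 v1=A3 downbeat P5
bar 8: v0=B2 v1=G3 downbeat m6
bar 9: v0=C3 v1=C4 downbeat P8
  -> R2 @ bar 3 tick 0 v(0, 1): D3/F3 m3 -> E3/E4 P8 similar
  -> R7 @ bar 3 tick 0 v(1,): F3->E4 leap 11st
  -> R2 @ bar 7 tick 0 v(0, 1): E3/C4 m6 -> D3/A3 P5 similar
  -> R2 @ bar 9 tick 0 v(0, 1): B2/G3 m6 -> C3/C4 P8 similar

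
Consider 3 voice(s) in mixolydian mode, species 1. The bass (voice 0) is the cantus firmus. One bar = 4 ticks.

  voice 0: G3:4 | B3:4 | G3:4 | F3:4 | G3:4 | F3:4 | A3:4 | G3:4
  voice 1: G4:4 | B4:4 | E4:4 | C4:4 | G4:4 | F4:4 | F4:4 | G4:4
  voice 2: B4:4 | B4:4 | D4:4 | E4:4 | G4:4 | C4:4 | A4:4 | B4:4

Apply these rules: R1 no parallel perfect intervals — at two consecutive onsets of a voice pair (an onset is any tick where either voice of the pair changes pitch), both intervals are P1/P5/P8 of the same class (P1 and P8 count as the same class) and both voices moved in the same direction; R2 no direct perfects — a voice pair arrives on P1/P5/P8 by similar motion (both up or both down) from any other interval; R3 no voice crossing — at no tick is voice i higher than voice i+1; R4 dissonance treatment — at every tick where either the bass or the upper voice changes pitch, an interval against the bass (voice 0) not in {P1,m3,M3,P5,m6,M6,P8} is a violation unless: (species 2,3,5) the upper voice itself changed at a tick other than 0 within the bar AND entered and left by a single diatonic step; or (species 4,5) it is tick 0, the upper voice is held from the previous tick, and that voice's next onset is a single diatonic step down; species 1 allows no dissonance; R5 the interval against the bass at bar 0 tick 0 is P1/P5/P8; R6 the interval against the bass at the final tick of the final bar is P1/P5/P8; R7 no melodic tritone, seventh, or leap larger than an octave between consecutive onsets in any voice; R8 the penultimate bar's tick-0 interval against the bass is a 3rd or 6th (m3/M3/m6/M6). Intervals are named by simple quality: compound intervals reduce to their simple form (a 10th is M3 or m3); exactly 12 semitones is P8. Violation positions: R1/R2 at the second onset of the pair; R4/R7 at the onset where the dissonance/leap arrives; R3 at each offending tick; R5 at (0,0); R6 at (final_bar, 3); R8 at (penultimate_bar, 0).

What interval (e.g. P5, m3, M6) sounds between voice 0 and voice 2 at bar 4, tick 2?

voice 0=G3 voice 2=G4 -> P8

P8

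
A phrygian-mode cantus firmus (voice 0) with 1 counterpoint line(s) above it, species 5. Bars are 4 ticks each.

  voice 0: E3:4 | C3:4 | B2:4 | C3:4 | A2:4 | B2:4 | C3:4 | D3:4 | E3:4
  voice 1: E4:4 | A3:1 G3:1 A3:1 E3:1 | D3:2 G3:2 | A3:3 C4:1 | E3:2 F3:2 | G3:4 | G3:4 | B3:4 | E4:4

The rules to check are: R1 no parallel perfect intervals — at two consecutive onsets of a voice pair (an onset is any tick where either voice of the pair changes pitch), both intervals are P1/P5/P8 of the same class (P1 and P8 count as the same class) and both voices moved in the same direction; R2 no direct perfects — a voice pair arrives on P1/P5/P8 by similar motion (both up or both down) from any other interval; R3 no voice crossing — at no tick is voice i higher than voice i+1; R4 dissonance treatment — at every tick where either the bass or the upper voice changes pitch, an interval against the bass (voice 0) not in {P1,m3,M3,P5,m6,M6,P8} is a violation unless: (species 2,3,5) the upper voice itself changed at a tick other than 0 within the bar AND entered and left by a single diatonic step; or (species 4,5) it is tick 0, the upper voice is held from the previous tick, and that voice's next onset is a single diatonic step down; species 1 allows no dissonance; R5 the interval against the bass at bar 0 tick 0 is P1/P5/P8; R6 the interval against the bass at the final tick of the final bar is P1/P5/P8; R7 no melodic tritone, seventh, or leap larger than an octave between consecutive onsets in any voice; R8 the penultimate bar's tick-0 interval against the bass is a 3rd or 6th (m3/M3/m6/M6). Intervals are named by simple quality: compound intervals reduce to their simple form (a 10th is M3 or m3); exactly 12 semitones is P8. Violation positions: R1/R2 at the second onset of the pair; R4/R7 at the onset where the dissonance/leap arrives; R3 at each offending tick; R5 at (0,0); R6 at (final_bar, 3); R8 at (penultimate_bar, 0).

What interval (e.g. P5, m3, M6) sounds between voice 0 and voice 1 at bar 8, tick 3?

P8

voice 0=E3 voice 1=E4 -> P8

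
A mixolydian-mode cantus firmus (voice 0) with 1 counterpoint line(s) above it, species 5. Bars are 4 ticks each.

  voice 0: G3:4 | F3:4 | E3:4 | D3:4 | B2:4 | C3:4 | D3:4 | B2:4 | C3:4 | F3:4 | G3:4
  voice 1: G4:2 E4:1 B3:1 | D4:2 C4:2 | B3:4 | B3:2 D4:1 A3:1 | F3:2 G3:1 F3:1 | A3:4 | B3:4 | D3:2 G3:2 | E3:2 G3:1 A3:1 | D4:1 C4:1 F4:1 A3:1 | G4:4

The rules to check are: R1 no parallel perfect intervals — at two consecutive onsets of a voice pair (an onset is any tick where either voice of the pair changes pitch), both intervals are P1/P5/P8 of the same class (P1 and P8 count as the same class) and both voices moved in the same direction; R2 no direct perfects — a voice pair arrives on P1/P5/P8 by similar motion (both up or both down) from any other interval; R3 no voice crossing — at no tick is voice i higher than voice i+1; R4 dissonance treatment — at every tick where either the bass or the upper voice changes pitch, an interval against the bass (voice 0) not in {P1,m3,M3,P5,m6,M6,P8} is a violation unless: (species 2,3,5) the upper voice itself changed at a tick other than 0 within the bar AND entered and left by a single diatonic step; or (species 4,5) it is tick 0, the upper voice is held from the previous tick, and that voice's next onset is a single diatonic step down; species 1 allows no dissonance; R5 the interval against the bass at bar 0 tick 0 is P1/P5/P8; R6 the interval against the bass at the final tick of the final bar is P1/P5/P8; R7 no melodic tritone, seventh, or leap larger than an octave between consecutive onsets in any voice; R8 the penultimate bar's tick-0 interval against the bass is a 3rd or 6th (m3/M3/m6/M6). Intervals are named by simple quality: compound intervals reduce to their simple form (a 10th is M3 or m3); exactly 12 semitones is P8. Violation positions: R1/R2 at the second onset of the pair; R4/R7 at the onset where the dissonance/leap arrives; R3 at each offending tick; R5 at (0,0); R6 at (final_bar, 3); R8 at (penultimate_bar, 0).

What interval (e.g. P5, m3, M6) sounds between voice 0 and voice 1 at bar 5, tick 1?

M6

voice 0=C3 voice 1=A3 -> M6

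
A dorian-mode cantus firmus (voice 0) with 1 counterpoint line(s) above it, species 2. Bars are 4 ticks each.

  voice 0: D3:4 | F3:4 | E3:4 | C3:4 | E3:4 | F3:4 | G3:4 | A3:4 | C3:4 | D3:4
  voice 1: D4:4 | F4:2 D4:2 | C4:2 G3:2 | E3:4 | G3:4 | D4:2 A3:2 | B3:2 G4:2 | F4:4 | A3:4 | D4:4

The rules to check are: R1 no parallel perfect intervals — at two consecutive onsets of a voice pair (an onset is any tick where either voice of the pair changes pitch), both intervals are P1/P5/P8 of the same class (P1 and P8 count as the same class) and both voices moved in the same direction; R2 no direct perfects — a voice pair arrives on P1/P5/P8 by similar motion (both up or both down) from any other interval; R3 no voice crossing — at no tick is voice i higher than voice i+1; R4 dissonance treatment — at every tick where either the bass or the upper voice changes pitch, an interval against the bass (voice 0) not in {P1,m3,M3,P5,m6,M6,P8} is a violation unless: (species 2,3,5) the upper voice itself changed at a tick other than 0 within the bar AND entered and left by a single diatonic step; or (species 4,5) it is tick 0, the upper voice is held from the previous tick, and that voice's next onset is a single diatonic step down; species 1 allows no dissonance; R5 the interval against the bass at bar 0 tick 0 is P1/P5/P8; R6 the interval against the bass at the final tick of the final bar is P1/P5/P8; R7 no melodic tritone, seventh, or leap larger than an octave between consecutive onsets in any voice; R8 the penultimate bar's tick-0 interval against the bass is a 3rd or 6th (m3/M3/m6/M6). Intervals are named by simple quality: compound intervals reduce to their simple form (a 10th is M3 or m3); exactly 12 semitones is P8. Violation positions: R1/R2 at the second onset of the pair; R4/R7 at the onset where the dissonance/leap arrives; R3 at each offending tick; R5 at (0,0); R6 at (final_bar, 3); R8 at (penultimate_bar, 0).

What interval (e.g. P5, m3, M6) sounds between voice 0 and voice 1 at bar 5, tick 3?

M3

voice 0=F3 voice 1=A3 -> M3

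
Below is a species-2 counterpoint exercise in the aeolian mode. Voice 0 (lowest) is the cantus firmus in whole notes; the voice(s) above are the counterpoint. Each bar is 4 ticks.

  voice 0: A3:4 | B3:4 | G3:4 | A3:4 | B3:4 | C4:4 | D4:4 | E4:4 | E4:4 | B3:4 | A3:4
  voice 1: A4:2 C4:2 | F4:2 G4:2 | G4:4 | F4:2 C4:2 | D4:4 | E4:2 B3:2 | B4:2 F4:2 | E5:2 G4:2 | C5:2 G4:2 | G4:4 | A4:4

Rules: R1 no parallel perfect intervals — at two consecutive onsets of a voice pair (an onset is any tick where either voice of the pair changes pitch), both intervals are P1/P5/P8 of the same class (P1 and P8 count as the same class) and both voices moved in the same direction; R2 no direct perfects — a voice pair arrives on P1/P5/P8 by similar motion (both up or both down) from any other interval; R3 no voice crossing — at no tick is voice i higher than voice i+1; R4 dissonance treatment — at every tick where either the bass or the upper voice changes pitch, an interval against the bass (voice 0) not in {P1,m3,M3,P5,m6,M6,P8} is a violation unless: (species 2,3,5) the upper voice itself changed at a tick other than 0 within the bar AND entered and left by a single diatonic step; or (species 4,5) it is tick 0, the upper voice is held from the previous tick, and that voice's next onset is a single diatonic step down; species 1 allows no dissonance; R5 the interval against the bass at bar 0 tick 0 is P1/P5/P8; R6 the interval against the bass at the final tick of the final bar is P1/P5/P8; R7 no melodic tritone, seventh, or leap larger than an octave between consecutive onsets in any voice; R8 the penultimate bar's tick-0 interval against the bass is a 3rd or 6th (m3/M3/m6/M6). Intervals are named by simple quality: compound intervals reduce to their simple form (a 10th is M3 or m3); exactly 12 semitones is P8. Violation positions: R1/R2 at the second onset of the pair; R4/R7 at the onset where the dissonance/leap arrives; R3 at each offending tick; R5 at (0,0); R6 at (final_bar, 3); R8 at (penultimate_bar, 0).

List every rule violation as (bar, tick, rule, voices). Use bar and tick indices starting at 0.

(1, 0, R4, (0, 1))
(5, 2, R3, (0, 1))
(5, 2, R4, (0, 1))
(5, 3, R3, (0, 1))
(6, 2, R7, (1,))
(7, 0, R2, (0, 1))
(7, 0, R7, (1,))

bar 0: v0=A3 v1=A4 downbeat P8
bar 1: v0=B3 v1=F4 downbeat TT
bar 2: v0=G3 v1=G4 downbeat P8
bar 3: v0=A3 v1=F4 downbeat m6
bar 4: v0=B3 v1=D4 downbeat m3
bar 5: v0=C4 v1=E4 downbeat M3
bar 6: v0=D4 v1=B4 downbeat M6
bar 7: v0=E4 v1=E5 downbeat P8
bar 8: v0=E4 v1=C5 downbeat m6
bar 9: v0=B3 v1=G4 downbeat m6
bar 10: v0=A3 v1=A4 downbeat P8
  -> R4 @ bar 1 tick 0 v(0, 1): B3/F4 TT untreated
  -> R3 @ bar 5 tick 2 v(0, 1): C4 above B3
  -> R4 @ bar 5 tick 2 v(0, 1): C4/B3 m2 untreated
  -> R3 @ bar 5 tick 3 v(0, 1): C4 above B3
  -> R7 @ bar 6 tick 2 v(1,): B4->F4 leap 6st
  -> R2 @ bar 7 tick 0 v(0, 1): D4/F4 m3 -> E4/E5 P8 similar
  -> R7 @ bar 7 tick 0 v(1,): F4->E5 leap 11st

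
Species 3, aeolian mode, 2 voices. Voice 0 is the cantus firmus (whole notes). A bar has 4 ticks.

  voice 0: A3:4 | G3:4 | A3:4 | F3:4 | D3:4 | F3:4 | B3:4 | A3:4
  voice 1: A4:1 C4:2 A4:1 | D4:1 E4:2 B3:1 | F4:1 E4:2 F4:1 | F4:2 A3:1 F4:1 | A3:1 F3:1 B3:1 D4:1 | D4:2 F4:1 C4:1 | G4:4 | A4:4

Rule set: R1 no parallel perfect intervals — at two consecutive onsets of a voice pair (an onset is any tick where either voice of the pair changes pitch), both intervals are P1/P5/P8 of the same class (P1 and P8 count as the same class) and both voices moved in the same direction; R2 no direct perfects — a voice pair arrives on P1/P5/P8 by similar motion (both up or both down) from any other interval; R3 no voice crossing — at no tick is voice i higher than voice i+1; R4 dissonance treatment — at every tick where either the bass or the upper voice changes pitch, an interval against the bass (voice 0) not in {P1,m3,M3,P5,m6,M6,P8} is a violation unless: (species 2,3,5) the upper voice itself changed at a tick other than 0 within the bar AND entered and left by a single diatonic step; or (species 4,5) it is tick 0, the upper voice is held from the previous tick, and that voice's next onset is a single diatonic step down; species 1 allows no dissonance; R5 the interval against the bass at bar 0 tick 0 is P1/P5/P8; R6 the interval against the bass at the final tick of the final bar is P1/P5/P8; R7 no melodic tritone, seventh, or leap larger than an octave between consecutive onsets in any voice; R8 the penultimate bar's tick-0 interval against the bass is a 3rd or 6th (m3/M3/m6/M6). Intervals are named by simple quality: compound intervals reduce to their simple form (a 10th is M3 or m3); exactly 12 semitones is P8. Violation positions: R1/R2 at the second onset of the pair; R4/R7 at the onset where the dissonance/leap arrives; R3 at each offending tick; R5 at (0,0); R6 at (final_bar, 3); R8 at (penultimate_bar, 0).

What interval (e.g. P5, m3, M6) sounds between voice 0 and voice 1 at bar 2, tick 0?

m6

voice 0=A3 voice 1=F4 -> m6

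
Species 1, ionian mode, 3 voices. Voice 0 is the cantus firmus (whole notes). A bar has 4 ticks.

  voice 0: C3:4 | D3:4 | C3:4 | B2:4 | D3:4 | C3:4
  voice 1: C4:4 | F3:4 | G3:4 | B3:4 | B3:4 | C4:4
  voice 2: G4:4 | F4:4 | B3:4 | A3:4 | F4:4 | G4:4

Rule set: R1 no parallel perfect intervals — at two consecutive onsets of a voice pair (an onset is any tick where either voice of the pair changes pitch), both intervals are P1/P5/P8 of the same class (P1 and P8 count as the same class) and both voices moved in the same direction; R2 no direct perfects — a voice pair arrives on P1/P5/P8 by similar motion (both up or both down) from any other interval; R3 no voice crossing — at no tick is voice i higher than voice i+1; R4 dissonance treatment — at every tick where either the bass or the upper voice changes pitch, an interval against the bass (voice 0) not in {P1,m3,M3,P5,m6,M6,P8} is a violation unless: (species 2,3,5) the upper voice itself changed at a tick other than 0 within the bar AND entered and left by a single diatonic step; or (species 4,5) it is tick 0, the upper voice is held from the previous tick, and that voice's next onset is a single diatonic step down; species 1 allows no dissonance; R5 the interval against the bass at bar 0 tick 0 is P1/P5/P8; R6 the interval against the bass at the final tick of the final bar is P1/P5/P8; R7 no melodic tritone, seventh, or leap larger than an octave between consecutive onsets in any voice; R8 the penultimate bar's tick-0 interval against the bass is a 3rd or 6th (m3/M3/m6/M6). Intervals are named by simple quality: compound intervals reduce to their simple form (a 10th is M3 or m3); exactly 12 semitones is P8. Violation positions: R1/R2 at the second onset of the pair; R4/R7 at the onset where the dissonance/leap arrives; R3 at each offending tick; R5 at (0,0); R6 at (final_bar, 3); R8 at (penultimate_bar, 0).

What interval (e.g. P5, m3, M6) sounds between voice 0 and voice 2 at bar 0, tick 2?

P5

voice 0=C3 voice 2=G4 -> P5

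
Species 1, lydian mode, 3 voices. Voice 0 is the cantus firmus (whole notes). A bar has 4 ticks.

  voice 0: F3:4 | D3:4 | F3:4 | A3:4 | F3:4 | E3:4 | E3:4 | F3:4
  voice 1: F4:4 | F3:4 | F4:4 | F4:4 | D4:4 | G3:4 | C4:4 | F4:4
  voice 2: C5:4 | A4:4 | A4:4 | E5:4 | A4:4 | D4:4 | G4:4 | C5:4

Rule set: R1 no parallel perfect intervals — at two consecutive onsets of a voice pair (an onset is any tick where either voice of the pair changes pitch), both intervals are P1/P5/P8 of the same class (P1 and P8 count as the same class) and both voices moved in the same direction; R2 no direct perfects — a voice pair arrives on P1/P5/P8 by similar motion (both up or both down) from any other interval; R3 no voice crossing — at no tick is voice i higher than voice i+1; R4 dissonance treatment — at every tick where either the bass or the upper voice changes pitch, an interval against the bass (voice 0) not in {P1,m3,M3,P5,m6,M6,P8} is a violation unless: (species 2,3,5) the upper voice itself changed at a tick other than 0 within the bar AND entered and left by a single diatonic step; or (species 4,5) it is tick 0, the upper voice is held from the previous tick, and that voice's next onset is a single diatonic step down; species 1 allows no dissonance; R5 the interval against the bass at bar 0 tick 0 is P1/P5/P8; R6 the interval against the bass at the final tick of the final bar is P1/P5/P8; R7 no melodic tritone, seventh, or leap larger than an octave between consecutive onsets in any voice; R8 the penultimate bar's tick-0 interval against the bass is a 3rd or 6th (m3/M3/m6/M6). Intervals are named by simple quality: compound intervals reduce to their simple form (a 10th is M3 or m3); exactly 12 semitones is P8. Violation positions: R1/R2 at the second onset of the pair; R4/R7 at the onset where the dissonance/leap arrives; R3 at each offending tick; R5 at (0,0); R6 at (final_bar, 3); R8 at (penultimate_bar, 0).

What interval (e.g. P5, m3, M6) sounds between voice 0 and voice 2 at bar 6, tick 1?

voice 0=E3 voice 2=G4 -> m3

m3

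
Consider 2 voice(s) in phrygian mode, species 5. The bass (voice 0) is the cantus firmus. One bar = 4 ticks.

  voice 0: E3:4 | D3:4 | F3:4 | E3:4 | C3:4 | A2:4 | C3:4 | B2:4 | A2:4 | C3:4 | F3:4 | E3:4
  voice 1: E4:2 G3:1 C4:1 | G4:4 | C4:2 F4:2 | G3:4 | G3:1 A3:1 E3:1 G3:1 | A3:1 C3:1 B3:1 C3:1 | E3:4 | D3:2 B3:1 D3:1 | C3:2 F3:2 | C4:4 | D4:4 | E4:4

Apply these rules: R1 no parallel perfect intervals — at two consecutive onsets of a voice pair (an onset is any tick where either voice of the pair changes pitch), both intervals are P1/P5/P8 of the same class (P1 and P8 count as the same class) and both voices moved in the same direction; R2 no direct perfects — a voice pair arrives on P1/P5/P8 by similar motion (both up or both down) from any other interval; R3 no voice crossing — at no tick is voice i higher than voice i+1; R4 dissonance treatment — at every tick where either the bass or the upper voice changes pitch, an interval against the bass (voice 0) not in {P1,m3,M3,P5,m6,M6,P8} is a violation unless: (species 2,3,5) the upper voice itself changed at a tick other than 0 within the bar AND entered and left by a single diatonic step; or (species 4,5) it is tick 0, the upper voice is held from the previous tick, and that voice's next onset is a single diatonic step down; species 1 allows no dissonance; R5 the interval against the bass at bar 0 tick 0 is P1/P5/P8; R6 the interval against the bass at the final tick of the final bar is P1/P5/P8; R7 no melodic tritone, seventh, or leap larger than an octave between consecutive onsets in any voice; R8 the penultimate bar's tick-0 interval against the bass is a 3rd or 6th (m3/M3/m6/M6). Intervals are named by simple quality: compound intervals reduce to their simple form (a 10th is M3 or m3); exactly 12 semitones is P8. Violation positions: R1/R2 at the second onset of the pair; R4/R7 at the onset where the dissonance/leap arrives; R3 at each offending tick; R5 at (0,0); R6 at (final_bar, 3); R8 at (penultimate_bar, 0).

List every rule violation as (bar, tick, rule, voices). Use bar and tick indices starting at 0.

(1, 0, R4, (0, 1))
(3, 0, R7, (1,))
(5, 2, R4, (0, 1))
(5, 2, R7, (1,))
(5, 3, R7, (1,))
(9, 0, R2, (0, 1))

bar 0: v0=E3 v1=E4 downbeat P8
bar 1: v0=D3 v1=G4 downbeat P4
bar 2: v0=F3 v1=C4 downbeat P5
bar 3: v0=E3 v1=G3 downbeat m3
bar 4: v0=C3 v1=G3 downbeat P5
bar 5: v0=A2 v1=A3 downbeat P8
bar 6: v0=C3 v1=E3 downbeat M3
bar 7: v0=B2 v1=D3 downbeat m3
bar 8: v0=A2 v1=C3 downbeat m3
bar 9: v0=C3 v1=C4 downbeat P8
bar 10: v0=F3 v1=D4 downbeat M6
bar 11: v0=E3 v1=E4 downbeat P8
  -> R4 @ bar 1 tick 0 v(0, 1): D3/G4 P4 untreated
  -> R7 @ bar 3 tick 0 v(1,): F4->G3 leap 10st
  -> R4 @ bar 5 tick 2 v(0, 1): A2/B3 M2 untreated
  -> R7 @ bar 5 tick 2 v(1,): C3->B3 leap 11st
  -> R7 @ bar 5 tick 3 v(1,): B3->C3 leap 11st
  -> R2 @ bar 9 tick 0 v(0, 1): A2/F3 m6 -> C3/C4 P8 similar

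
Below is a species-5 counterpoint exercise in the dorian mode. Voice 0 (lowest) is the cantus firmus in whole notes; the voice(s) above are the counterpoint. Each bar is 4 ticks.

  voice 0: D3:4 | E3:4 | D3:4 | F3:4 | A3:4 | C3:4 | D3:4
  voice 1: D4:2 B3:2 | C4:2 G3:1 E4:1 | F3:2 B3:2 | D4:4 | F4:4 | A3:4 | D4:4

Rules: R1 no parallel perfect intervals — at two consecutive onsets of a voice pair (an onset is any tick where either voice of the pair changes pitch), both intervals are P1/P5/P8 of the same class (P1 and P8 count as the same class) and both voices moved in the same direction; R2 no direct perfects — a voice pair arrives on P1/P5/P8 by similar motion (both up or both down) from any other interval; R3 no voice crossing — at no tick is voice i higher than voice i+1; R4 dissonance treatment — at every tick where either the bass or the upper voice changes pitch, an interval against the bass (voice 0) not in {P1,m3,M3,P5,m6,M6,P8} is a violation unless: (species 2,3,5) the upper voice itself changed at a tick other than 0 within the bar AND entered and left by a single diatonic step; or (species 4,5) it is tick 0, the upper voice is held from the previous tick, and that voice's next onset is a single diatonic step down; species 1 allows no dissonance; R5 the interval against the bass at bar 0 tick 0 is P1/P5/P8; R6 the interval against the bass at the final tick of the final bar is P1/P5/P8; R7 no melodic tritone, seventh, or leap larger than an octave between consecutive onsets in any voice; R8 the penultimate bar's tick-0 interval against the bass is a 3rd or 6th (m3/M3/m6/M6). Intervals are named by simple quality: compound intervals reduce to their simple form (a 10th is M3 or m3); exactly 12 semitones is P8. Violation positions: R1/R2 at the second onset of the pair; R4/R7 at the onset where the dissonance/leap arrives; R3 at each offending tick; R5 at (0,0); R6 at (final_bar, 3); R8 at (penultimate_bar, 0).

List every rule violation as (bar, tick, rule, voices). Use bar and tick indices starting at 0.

(2, 0, R7, (1,))
(2, 2, R7, (1,))
(6, 0, R2, (0, 1))

bar 0: v0=D3 v1=D4 downbeat P8
bar 1: v0=E3 v1=C4 downbeat m6
bar 2: v0=D3 v1=F3 downbeat m3
bar 3: v0=F3 v1=D4 downbeat M6
bar 4: v0=A3 v1=F4 downbeat m6
bar 5: v0=C3 v1=A3 downbeat M6
bar 6: v0=D3 v1=D4 downbeat P8
  -> R7 @ bar 2 tick 0 v(1,): E4->F3 leap 11st
  -> R7 @ bar 2 tick 2 v(1,): F3->B3 leap 6st
  -> R2 @ bar 6 tick 0 v(0, 1): C3/A3 M6 -> D3/D4 P8 similar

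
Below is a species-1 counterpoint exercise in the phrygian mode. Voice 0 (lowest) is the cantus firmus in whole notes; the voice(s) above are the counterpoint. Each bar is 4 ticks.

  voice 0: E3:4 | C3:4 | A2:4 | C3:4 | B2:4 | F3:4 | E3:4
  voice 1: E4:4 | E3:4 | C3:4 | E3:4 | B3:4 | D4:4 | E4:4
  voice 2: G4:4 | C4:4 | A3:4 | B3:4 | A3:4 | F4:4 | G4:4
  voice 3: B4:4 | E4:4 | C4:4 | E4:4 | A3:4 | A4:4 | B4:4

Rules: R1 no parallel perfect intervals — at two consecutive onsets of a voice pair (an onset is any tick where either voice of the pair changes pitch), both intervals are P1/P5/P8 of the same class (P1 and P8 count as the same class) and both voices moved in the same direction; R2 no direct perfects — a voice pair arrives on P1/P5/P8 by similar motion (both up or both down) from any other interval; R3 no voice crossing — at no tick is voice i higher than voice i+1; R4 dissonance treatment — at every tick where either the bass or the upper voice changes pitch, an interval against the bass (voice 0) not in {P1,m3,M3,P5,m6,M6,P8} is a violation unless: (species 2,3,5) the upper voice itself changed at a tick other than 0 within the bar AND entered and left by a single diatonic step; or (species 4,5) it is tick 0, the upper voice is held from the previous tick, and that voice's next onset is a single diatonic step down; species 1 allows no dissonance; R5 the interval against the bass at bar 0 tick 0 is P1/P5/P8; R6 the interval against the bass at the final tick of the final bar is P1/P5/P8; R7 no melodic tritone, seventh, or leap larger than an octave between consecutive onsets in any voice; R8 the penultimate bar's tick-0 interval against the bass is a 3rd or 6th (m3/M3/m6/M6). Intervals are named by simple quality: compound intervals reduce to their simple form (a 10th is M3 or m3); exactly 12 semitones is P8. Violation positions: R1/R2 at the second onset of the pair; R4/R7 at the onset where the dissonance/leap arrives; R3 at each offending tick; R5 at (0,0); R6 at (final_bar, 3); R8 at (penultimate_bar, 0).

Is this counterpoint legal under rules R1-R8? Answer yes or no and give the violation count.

bar 0: v0=E3 v1=E4 v2=G4 v3=B4 (P5)
bar 1: v0=C3 v1=E3 v2=C4 v3=E4 (M3)
bar 2: v0=A2 v1=C3 v2=A3 v3=C4 (m3)
bar 3: v0=C3 v1=E3 v2=B3 v3=E4 (M3)
bar 4: v0=B2 v1=B3 v2=A3 v3=A3 (m7)
bar 5: v0=F3 v1=D4 v2=F4 v3=A4 (M3)
bar 6: v0=E3 v1=E4 v2=G4 v3=B4 (P5)
  R5 @ bar0.0: opens on m3
  R2 @ bar1.0: E3/G4 m3 -> C3/C4 P8 similar
  R2 @ bar1.0: E4/B4 P5 -> E3/E4 P8 similar
  R1 @ bar2.0: C3/C4 P8 -> A2/A3 P8 similar
  R1 @ bar2.0: E3/E4 P8 -> C3/C4 P8 similar
  R1 @ bar3.0: C3/C4 P8 -> E3/E4 P8 similar
  R2 @ bar3.0: C3/A3 M6 -> E3/B3 P5 similar
  R4 @ bar3.0: C3/B3 M7 untreated
  R2 @ bar4.0: B3/E4 P4 -> A3/A3 P1 similar
  R3 @ bar4.0: B3 above A3
  R4 @ bar4.0: B2/A3 m7 untreated
  R4 @ bar4.0: B2/A3 m7 untreated
  R3 @ bar4.1: B3 above A3
  R3 @ bar4.2: B3 above A3
  R3 @ bar4.3: B3 above A3
  R2 @ bar5.0: B2/A3 m7 -> F3/F4 P8 similar
  R2 @ bar5.0: B3/A3 M2 -> D4/A4 P5 similar
  R7 @ bar5.0: B2->F3 leap 6st
  R8 @ bar5.0: penult P8 not 3rd/6th
  R1 @ bar6.0: D4/A4 P5 -> E4/B4 P5 similar
  R6 @ bar6.3: closes on m3

No (21 violations)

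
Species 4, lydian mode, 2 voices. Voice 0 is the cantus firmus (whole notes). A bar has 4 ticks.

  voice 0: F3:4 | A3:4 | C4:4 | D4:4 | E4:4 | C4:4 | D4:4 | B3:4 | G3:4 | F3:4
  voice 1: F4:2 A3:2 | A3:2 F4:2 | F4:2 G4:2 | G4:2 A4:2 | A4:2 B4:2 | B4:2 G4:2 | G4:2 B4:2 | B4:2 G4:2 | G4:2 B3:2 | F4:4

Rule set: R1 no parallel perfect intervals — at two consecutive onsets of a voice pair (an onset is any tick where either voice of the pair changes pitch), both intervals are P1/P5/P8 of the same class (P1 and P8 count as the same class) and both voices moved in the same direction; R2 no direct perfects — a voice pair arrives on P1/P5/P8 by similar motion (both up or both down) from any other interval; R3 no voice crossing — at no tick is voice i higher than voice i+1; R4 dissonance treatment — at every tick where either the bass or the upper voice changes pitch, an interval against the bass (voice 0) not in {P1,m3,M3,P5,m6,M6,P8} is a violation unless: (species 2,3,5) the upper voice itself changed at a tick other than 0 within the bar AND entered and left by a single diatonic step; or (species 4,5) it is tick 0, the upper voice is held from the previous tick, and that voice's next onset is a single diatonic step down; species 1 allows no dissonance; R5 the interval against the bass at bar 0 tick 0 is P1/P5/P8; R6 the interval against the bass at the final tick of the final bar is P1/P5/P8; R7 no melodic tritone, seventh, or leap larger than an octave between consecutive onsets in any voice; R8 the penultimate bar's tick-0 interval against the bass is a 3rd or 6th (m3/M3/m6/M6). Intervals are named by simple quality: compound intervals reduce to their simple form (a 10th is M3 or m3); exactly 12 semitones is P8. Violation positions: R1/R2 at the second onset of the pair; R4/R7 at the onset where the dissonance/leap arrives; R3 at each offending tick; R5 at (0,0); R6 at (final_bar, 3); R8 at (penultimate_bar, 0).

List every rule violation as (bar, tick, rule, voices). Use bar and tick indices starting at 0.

bar 0: v0=F3 v1=F4 downbeat P8
bar 1: v0=A3 v1=A3 downbeat P1
bar 2: v0=C4 v1=F4 downbeat P4
bar 3: v0=D4 v1=G4 downbeat P4
bar 4: v0=E4 v1=A4 downbeat P4
bar 5: v0=C4 v1=B4 downbeat M7
bar 6: v0=D4 v1=G4 downbeat P4
bar 7: v0=B3 v1=B4 downbeat P8
bar 8: v0=G3 v1=G4 downbeat P8
bar 9: v0=F3 v1=F4 downbeat P8
  -> R4 @ bar 2 tick 0 v(0, 1): C4/F4 P4 untreated
  -> R4 @ bar 3 tick 0 v(0, 1): D4/G4 P4 untreated
  -> R4 @ bar 4 tick 0 v(0, 1): E4/A4 P4 untreated
  -> R4 @ bar 5 tick 0 v(0, 1): C4/B4 M7 untreated
  -> R4 @ bar 6 tick 0 v(0, 1): D4/G4 P4 untreated
  -> R8 @ bar 8 tick 0 v(0, 1): penult P8 not 3rd/6th
  -> R7 @ bar 9 tick 0 v(1,): B3->F4 leap 6st

(2, 0, R4, (0, 1))
(3, 0, R4, (0, 1))
(4, 0, R4, (0, 1))
(5, 0, R4, (0, 1))
(6, 0, R4, (0, 1))
(8, 0, R8, (0, 1))
(9, 0, R7, (1,))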